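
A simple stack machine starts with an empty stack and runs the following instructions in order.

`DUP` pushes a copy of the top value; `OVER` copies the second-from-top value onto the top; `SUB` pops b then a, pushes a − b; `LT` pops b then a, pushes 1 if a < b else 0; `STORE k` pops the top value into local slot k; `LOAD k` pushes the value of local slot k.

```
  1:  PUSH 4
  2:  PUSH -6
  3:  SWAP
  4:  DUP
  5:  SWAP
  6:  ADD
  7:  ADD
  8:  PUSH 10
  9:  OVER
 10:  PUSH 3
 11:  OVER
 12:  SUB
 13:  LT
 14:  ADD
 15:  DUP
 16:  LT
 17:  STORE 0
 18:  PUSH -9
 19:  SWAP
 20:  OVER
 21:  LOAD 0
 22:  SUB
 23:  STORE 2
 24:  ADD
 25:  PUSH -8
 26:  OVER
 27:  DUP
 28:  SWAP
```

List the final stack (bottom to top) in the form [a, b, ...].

[-7, -8, -7, -7]

PUSH 4  : 4
PUSH -6 : 4 -6
SWAP    : -6 4
DUP     : -6 4 4
SWAP    : -6 4 4
ADD     : -6 8
ADD     : 2
PUSH 10 : 2 10
OVER    : 2 10 2
PUSH 3  : 2 10 2 3
OVER    : 2 10 2 3 2
SUB     : 2 10 2 1
LT      : 2 10 0
ADD     : 2 10
DUP     : 2 10 10
LT      : 2 0
STORE 0 : 2
PUSH -9 : 2 -9
SWAP    : -9 2
OVER    : -9 2 -9
LOAD 0  : -9 2 -9 0
SUB     : -9 2 -9
STORE 2 : -9 2
ADD     : -7
PUSH -8 : -7 -8
OVER    : -7 -8 -7
DUP     : -7 -8 -7 -7
SWAP    : -7 -8 -7 -7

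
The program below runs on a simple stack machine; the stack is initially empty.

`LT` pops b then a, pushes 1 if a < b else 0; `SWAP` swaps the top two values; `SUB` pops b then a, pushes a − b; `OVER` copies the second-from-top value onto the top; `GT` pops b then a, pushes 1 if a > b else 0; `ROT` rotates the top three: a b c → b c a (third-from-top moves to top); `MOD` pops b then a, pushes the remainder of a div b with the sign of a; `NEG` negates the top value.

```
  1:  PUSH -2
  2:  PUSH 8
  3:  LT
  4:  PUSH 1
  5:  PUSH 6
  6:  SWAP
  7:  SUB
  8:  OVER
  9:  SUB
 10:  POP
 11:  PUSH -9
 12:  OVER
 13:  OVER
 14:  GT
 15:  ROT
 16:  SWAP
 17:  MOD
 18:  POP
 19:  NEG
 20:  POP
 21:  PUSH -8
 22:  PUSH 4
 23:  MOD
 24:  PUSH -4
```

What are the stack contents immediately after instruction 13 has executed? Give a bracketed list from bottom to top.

PUSH -2  -2
PUSH 8   -2 8
LT       1
PUSH 1   1 1
PUSH 6   1 1 6
SWAP     1 6 1
SUB      1 5
OVER     1 5 1
SUB      1 4
POP      1
PUSH -9  1 -9
OVER     1 -9 1
OVER     1 -9 1 -9

[1, -9, 1, -9]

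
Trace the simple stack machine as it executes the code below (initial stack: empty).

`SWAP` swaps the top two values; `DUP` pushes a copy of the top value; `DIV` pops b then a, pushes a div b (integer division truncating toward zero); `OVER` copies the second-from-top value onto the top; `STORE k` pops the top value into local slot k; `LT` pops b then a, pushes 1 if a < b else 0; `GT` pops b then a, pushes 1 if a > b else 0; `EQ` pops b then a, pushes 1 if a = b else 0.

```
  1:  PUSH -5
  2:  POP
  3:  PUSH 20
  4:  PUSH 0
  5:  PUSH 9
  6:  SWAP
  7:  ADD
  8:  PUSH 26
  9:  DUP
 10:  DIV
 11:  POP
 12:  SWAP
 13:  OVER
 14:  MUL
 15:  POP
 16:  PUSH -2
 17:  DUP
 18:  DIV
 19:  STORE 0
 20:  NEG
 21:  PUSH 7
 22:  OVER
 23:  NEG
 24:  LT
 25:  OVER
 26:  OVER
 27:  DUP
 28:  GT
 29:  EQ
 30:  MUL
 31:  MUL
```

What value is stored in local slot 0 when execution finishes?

1

PUSH -5 -> [-5]
POP     -> []
PUSH 20 -> [20]
PUSH 0  -> [20, 0]
PUSH 9  -> [20, 0, 9]
SWAP    -> [20, 9, 0]
ADD     -> [20, 9]
PUSH 26 -> [20, 9, 26]
DUP     -> [20, 9, 26, 26]
DIV     -> [20, 9, 1]
POP     -> [20, 9]
SWAP    -> [9, 20]
OVER    -> [9, 20, 9]
MUL     -> [9, 180]
POP     -> [9]
PUSH -2 -> [9, -2]
DUP     -> [9, -2, -2]
DIV     -> [9, 1]
STORE 0 -> [9]
NEG     -> [-9]
PUSH 7  -> [-9, 7]
OVER    -> [-9, 7, -9]
NEG     -> [-9, 7, 9]
LT      -> [-9, 1]
OVER    -> [-9, 1, -9]
OVER    -> [-9, 1, -9, 1]
DUP     -> [-9, 1, -9, 1, 1]
GT      -> [-9, 1, -9, 0]
EQ      -> [-9, 1, 0]
MUL     -> [-9, 0]
MUL     -> [0]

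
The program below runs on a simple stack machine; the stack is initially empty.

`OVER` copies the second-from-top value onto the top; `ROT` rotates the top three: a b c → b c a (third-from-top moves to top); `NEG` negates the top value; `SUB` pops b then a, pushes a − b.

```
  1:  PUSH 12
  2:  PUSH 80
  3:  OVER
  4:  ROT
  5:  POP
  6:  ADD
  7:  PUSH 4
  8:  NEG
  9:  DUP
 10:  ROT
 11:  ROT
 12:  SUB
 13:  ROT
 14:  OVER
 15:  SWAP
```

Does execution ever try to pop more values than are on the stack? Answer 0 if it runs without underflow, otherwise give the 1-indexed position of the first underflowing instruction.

13

PUSH 12  [12]
PUSH 80  [12, 80]
OVER     [12, 80, 12]
ROT      [80, 12, 12]
POP      [80, 12]
ADD      [92]
PUSH 4   [92, 4]
NEG      [92, -4]
DUP      [92, -4, -4]
ROT      [-4, -4, 92]
ROT      [-4, 92, -4]
SUB      [-4, 96]
ROT  — needs 3 operands, stack has 2 → underflow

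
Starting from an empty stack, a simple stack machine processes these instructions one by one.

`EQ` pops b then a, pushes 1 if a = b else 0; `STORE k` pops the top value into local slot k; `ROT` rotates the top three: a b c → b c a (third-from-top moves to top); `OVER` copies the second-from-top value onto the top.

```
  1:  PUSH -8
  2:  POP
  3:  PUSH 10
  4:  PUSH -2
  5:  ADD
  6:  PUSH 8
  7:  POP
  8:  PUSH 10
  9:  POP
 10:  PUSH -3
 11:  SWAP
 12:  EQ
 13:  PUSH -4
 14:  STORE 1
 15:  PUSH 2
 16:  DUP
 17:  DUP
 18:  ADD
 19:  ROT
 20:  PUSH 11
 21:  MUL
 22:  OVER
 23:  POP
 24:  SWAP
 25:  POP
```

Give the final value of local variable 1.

-4

PUSH -8 : -8
POP     : (empty)
PUSH 10 : 10
PUSH -2 : 10 -2
ADD     : 8
PUSH 8  : 8 8
POP     : 8
PUSH 10 : 8 10
POP     : 8
PUSH -3 : 8 -3
SWAP    : -3 8
EQ      : 0
PUSH -4 : 0 -4
STORE 1 : 0
PUSH 2  : 0 2
DUP     : 0 2 2
DUP     : 0 2 2 2
ADD     : 0 2 4
ROT     : 2 4 0
PUSH 11 : 2 4 0 11
MUL     : 2 4 0
OVER    : 2 4 0 4
POP     : 2 4 0
SWAP    : 2 0 4
POP     : 2 0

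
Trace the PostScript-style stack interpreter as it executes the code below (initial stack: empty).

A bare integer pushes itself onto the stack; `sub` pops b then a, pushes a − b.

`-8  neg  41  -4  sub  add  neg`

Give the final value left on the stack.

-8   [-8]
neg  [8]
41   [8, 41]
-4   [8, 41, -4]
sub  [8, 45]
add  [53]
neg  [-53]

-53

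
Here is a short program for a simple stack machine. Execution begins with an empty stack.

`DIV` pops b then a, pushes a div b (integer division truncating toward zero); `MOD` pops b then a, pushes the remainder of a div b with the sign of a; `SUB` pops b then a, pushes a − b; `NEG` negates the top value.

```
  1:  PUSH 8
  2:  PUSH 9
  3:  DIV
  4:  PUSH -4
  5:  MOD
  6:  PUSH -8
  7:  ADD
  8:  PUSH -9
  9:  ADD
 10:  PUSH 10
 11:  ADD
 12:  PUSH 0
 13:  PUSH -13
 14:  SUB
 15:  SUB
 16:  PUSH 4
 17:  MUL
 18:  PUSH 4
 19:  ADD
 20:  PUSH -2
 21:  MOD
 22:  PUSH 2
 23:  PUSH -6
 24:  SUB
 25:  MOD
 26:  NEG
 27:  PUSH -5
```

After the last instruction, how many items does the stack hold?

PUSH 8   : 8
PUSH 9   : 8 9
DIV      : 0
PUSH -4  : 0 -4
MOD      : 0
PUSH -8  : 0 -8
ADD      : -8
PUSH -9  : -8 -9
ADD      : -17
PUSH 10  : -17 10
ADD      : -7
PUSH 0   : -7 0
PUSH -13 : -7 0 -13
SUB      : -7 13
SUB      : -20
PUSH 4   : -20 4
MUL      : -80
PUSH 4   : -80 4
ADD      : -76
PUSH -2  : -76 -2
MOD      : 0
PUSH 2   : 0 2
PUSH -6  : 0 2 -6
SUB      : 0 8
MOD      : 0
NEG      : 0
PUSH -5  : 0 -5

2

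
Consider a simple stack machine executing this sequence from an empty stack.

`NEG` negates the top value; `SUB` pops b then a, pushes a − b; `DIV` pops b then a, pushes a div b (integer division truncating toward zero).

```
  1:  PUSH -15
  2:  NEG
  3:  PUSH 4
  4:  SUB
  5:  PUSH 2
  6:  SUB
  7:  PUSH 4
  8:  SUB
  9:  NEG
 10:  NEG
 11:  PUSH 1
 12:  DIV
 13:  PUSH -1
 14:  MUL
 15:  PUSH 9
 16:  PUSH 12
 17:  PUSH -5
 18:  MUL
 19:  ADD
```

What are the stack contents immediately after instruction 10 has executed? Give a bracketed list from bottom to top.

[5]

PUSH -15 → [-15]
NEG      → [15]
PUSH 4   → [15, 4]
SUB      → [11]
PUSH 2   → [11, 2]
SUB      → [9]
PUSH 4   → [9, 4]
SUB      → [5]
NEG      → [-5]
NEG      → [5]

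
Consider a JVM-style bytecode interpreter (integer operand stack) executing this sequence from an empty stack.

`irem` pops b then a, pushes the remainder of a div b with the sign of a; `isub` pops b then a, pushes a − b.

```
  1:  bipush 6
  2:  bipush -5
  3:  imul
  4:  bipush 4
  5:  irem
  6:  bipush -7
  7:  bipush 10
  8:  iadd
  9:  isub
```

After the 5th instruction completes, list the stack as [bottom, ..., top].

bipush 6  → 6
bipush -5 → 6 -5
imul      → -30
bipush 4  → -30 4
irem      → -2

[-2]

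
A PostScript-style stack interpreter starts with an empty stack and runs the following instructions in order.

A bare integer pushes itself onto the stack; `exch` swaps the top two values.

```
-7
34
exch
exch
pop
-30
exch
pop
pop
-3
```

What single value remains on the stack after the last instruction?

-3

-7    -7
34    -7 34
exch  34 -7
exch  -7 34
pop   -7
-30   -7 -30
exch  -30 -7
pop   -30
pop   (empty)
-3    -3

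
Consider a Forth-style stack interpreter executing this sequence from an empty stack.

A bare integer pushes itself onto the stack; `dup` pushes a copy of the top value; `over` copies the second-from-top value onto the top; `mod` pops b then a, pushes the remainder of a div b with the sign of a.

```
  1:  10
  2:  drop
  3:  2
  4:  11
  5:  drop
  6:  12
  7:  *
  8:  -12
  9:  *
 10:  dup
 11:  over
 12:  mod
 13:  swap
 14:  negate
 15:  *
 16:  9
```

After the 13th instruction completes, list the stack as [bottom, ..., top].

10    10
drop  (empty)
2     2
11    2 11
drop  2
12    2 12
*     24
-12   24 -12
*     -288
dup   -288 -288
over  -288 -288 -288
mod   -288 0
swap  0 -288

[0, -288]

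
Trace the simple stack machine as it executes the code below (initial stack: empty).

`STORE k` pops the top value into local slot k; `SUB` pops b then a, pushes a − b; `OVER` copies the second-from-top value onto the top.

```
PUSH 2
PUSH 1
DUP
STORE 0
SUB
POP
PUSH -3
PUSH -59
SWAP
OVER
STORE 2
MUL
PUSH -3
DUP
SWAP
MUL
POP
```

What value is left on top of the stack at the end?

177

PUSH 2   → 2
PUSH 1   → 2 1
DUP      → 2 1 1
STORE 0  → 2 1
SUB      → 1
POP      → (empty)
PUSH -3  → -3
PUSH -59 → -3 -59
SWAP     → -59 -3
OVER     → -59 -3 -59
STORE 2  → -59 -3
MUL      → 177
PUSH -3  → 177 -3
DUP      → 177 -3 -3
SWAP     → 177 -3 -3
MUL      → 177 9
POP      → 177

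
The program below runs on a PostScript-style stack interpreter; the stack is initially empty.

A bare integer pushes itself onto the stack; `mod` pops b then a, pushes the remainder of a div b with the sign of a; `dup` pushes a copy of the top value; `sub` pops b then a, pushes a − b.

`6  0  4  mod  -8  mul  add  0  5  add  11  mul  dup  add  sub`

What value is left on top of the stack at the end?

6   → 6
0   → 6 0
4   → 6 0 4
mod → 6 0
-8  → 6 0 -8
mul → 6 0
add → 6
0   → 6 0
5   → 6 0 5
add → 6 5
11  → 6 5 11
mul → 6 55
dup → 6 55 55
add → 6 110
sub → -104

-104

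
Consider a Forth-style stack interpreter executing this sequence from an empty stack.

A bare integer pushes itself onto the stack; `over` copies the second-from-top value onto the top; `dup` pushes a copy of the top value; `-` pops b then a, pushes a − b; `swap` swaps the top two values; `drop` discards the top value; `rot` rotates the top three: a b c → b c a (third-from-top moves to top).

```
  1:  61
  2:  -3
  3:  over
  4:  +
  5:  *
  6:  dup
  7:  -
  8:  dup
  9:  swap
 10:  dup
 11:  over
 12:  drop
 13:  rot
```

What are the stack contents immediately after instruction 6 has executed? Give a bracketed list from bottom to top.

61    61
-3    61 -3
over  61 -3 61
+     61 58
*     3538
dup   3538 3538

[3538, 3538]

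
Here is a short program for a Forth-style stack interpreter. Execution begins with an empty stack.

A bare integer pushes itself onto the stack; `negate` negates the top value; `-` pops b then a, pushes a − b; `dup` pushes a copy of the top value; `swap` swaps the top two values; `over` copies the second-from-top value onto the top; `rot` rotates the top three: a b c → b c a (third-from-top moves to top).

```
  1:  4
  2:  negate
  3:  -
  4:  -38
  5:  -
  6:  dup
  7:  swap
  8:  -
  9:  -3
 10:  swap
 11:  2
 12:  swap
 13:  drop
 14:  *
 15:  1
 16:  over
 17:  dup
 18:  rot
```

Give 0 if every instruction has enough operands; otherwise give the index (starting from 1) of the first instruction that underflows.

3

4      : [4]
negate : [-4]
-  — needs 2 operands, stack has 1 → underflow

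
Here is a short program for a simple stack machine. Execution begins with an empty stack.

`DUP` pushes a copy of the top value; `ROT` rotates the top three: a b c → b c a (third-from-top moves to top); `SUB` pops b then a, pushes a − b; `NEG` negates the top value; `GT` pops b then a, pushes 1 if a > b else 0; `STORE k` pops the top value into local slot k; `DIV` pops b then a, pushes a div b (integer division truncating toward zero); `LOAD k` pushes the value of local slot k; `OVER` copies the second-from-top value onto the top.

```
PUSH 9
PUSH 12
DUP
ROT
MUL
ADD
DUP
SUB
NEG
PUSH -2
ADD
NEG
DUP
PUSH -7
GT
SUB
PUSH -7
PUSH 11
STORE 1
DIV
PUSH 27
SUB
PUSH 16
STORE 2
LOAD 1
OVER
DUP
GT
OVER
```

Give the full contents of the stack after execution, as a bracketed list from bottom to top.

[-27, 11, 0, 11]

PUSH 9  -> [9]
PUSH 12 -> [9, 12]
DUP     -> [9, 12, 12]
ROT     -> [12, 12, 9]
MUL     -> [12, 108]
ADD     -> [120]
DUP     -> [120, 120]
SUB     -> [0]
NEG     -> [0]
PUSH -2 -> [0, -2]
ADD     -> [-2]
NEG     -> [2]
DUP     -> [2, 2]
PUSH -7 -> [2, 2, -7]
GT      -> [2, 1]
SUB     -> [1]
PUSH -7 -> [1, -7]
PUSH 11 -> [1, -7, 11]
STORE 1 -> [1, -7]
DIV     -> [0]
PUSH 27 -> [0, 27]
SUB     -> [-27]
PUSH 16 -> [-27, 16]
STORE 2 -> [-27]
LOAD 1  -> [-27, 11]
OVER    -> [-27, 11, -27]
DUP     -> [-27, 11, -27, -27]
GT      -> [-27, 11, 0]
OVER    -> [-27, 11, 0, 11]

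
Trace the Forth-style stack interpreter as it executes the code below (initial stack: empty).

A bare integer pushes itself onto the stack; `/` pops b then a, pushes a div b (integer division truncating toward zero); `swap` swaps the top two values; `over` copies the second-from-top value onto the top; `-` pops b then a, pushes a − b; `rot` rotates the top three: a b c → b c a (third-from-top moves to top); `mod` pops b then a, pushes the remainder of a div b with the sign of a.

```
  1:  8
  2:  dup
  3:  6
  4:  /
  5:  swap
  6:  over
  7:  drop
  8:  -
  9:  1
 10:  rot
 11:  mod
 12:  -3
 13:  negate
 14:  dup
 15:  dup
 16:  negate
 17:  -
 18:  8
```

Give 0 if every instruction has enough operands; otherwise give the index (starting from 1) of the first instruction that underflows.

10

8    : [8]
dup  : [8, 8]
6    : [8, 8, 6]
/    : [8, 1]
swap : [1, 8]
over : [1, 8, 1]
drop : [1, 8]
-    : [-7]
1    : [-7, 1]
rot  — needs 3 operands, stack has 2 → underflow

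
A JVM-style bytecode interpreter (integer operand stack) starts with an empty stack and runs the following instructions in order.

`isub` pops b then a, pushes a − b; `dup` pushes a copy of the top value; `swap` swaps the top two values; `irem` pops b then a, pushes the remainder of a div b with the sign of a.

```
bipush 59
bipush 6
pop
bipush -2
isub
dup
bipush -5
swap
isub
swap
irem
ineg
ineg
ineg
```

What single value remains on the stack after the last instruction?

5

bipush 59  59
bipush 6   59 6
pop        59
bipush -2  59 -2
isub       61
dup        61 61
bipush -5  61 61 -5
swap       61 -5 61
isub       61 -66
swap       -66 61
irem       -5
ineg       5
ineg       -5
ineg       5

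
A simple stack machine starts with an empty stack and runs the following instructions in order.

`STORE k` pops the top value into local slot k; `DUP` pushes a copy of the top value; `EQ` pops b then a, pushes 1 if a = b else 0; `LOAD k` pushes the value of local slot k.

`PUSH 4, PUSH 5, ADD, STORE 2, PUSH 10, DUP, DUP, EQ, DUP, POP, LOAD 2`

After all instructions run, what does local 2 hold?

9

PUSH 4  -> 4
PUSH 5  -> 4 5
ADD     -> 9
STORE 2 -> (empty)
PUSH 10 -> 10
DUP     -> 10 10
DUP     -> 10 10 10
EQ      -> 10 1
DUP     -> 10 1 1
POP     -> 10 1
LOAD 2  -> 10 1 9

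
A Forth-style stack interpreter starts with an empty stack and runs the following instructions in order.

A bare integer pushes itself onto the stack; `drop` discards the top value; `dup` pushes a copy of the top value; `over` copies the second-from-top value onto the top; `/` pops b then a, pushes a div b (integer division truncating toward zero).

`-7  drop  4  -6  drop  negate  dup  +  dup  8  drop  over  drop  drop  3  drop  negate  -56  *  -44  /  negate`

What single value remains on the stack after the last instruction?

-10

-7     → -7
drop   → (empty)
4      → 4
-6     → 4 -6
drop   → 4
negate → -4
dup    → -4 -4
+      → -8
dup    → -8 -8
8      → -8 -8 8
drop   → -8 -8
over   → -8 -8 -8
drop   → -8 -8
drop   → -8
3      → -8 3
drop   → -8
negate → 8
-56    → 8 -56
*      → -448
-44    → -448 -44
/      → 10
negate → -10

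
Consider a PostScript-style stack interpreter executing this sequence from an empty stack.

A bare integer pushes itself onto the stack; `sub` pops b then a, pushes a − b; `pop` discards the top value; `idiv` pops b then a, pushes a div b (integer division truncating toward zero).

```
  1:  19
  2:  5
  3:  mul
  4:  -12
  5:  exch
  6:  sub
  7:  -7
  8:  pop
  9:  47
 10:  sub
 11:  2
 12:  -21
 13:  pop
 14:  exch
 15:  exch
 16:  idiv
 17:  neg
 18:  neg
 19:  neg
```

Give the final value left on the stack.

19   -> [19]
5    -> [19, 5]
mul  -> [95]
-12  -> [95, -12]
exch -> [-12, 95]
sub  -> [-107]
-7   -> [-107, -7]
pop  -> [-107]
47   -> [-107, 47]
sub  -> [-154]
2    -> [-154, 2]
-21  -> [-154, 2, -21]
pop  -> [-154, 2]
exch -> [2, -154]
exch -> [-154, 2]
idiv -> [-77]
neg  -> [77]
neg  -> [-77]
neg  -> [77]

77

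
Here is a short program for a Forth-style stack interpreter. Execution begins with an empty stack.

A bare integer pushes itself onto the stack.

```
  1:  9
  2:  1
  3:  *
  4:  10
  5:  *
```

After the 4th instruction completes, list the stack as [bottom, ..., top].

9  -> [9]
1  -> [9, 1]
*  -> [9]
10 -> [9, 10]

[9, 10]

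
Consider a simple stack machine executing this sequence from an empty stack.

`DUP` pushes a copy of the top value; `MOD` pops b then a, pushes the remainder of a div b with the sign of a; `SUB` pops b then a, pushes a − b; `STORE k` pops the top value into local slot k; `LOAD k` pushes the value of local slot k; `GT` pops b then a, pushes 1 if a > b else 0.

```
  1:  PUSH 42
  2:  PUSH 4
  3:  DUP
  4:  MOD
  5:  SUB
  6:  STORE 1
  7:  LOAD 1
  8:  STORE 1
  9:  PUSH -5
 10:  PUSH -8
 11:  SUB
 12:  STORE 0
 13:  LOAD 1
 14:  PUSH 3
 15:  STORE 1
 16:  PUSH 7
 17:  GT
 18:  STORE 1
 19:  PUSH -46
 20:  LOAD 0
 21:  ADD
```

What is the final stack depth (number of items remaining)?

PUSH 42  : [42]
PUSH 4   : [42, 4]
DUP      : [42, 4, 4]
MOD      : [42, 0]
SUB      : [42]
STORE 1  : []
LOAD 1   : [42]
STORE 1  : []
PUSH -5  : [-5]
PUSH -8  : [-5, -8]
SUB      : [3]
STORE 0  : []
LOAD 1   : [42]
PUSH 3   : [42, 3]
STORE 1  : [42]
PUSH 7   : [42, 7]
GT       : [1]
STORE 1  : []
PUSH -46 : [-46]
LOAD 0   : [-46, 3]
ADD      : [-43]

1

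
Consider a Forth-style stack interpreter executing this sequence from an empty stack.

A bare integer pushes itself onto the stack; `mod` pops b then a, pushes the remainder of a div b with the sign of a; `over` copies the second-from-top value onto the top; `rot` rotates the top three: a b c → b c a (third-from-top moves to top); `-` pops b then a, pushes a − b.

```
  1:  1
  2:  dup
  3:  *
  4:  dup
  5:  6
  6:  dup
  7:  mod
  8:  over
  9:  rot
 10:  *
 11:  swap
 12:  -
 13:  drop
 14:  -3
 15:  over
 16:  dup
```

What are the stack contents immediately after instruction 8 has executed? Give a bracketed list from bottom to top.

[1, 1, 0, 1]

1    -> 1
dup  -> 1 1
*    -> 1
dup  -> 1 1
6    -> 1 1 6
dup  -> 1 1 6 6
mod  -> 1 1 0
over -> 1 1 0 1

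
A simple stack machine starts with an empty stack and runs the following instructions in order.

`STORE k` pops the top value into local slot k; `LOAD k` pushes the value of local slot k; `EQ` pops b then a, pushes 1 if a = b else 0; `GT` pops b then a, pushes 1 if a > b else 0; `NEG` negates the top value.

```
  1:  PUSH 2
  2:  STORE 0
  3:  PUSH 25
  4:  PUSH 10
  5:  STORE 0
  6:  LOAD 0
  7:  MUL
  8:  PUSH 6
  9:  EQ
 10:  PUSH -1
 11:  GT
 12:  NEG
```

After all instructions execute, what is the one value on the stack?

-1

PUSH 2   2
STORE 0  (empty)
PUSH 25  25
PUSH 10  25 10
STORE 0  25
LOAD 0   25 10
MUL      250
PUSH 6   250 6
EQ       0
PUSH -1  0 -1
GT       1
NEG      -1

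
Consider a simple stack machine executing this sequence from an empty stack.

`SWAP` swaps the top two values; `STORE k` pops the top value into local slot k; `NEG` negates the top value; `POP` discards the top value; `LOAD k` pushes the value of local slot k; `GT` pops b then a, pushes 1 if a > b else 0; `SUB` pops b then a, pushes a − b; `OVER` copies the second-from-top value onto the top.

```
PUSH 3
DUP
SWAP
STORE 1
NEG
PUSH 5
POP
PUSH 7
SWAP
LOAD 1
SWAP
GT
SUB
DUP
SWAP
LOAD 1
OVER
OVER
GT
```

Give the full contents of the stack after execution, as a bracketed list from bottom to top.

PUSH 3  → [3]
DUP     → [3, 3]
SWAP    → [3, 3]
STORE 1 → [3]
NEG     → [-3]
PUSH 5  → [-3, 5]
POP     → [-3]
PUSH 7  → [-3, 7]
SWAP    → [7, -3]
LOAD 1  → [7, -3, 3]
SWAP    → [7, 3, -3]
GT      → [7, 1]
SUB     → [6]
DUP     → [6, 6]
SWAP    → [6, 6]
LOAD 1  → [6, 6, 3]
OVER    → [6, 6, 3, 6]
OVER    → [6, 6, 3, 6, 3]
GT      → [6, 6, 3, 1]

[6, 6, 3, 1]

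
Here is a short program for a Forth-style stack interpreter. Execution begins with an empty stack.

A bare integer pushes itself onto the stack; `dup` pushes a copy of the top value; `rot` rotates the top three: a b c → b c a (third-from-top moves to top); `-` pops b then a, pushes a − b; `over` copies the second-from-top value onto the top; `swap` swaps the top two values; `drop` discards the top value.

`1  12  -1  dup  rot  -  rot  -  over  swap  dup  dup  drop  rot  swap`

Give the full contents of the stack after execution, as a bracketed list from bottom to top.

[-1, -14, -1, -14]

1    → 1
12   → 1 12
-1   → 1 12 -1
dup  → 1 12 -1 -1
rot  → 1 -1 -1 12
-    → 1 -1 -13
rot  → -1 -13 1
-    → -1 -14
over → -1 -14 -1
swap → -1 -1 -14
dup  → -1 -1 -14 -14
dup  → -1 -1 -14 -14 -14
drop → -1 -1 -14 -14
rot  → -1 -14 -14 -1
swap → -1 -14 -1 -14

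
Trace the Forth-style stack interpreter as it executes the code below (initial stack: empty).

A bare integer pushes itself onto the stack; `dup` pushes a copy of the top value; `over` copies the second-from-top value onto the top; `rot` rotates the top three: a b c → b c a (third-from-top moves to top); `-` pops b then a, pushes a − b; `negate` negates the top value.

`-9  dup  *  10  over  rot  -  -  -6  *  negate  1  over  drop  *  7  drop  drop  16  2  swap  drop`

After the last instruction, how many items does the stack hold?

-9      -9
dup     -9 -9
*       81
10      81 10
over    81 10 81
rot     10 81 81
-       10 0
-       10
-6      10 -6
*       -60
negate  60
1       60 1
over    60 1 60
drop    60 1
*       60
7       60 7
drop    60
drop    (empty)
16      16
2       16 2
swap    2 16
drop    2

1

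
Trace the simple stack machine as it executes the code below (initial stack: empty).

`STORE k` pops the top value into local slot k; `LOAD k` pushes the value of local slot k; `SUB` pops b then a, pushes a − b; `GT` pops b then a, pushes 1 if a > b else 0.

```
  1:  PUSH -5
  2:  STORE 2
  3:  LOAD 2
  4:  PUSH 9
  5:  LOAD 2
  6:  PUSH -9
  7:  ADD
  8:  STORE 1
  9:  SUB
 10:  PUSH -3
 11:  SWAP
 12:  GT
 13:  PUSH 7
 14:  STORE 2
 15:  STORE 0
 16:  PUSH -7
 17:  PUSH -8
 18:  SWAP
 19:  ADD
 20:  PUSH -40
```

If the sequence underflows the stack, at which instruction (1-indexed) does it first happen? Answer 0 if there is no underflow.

PUSH -5  → -5
STORE 2  → (empty)
LOAD 2   → -5
PUSH 9   → -5 9
LOAD 2   → -5 9 -5
PUSH -9  → -5 9 -5 -9
ADD      → -5 9 -14
STORE 1  → -5 9
SUB      → -14
PUSH -3  → -14 -3
SWAP     → -3 -14
GT       → 1
PUSH 7   → 1 7
STORE 2  → 1
STORE 0  → (empty)
PUSH -7  → -7
PUSH -8  → -7 -8
SWAP     → -8 -7
ADD      → -15
PUSH -40 → -15 -40

0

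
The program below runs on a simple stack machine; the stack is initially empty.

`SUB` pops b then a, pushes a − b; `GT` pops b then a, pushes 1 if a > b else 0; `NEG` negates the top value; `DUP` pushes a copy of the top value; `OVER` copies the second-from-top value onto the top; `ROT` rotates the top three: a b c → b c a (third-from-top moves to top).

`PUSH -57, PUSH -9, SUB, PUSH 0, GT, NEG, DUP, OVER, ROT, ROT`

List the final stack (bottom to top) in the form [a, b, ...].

[0, 0, 0]

PUSH -57 : [-57]
PUSH -9  : [-57, -9]
SUB      : [-48]
PUSH 0   : [-48, 0]
GT       : [0]
NEG      : [0]
DUP      : [0, 0]
OVER     : [0, 0, 0]
ROT      : [0, 0, 0]
ROT      : [0, 0, 0]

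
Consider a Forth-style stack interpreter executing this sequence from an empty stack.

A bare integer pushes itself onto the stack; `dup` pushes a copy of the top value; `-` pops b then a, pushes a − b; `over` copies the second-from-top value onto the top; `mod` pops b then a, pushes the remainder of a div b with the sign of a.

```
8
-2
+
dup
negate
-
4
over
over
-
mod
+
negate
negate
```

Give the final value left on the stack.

8      -> 8
-2     -> 8 -2
+      -> 6
dup    -> 6 6
negate -> 6 -6
-      -> 12
4      -> 12 4
over   -> 12 4 12
over   -> 12 4 12 4
-      -> 12 4 8
mod    -> 12 4
+      -> 16
negate -> -16
negate -> 16

16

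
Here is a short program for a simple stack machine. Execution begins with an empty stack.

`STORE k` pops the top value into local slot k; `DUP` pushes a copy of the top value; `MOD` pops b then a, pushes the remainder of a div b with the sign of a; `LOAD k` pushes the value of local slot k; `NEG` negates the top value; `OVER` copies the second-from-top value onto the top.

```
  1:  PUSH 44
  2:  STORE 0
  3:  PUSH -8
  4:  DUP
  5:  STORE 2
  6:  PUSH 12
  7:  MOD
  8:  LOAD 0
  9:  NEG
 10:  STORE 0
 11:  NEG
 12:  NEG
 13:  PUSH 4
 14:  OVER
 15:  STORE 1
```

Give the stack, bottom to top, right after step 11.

[8]

PUSH 44 : [44]
STORE 0 : []
PUSH -8 : [-8]
DUP     : [-8, -8]
STORE 2 : [-8]
PUSH 12 : [-8, 12]
MOD     : [-8]
LOAD 0  : [-8, 44]
NEG     : [-8, -44]
STORE 0 : [-8]
NEG     : [8]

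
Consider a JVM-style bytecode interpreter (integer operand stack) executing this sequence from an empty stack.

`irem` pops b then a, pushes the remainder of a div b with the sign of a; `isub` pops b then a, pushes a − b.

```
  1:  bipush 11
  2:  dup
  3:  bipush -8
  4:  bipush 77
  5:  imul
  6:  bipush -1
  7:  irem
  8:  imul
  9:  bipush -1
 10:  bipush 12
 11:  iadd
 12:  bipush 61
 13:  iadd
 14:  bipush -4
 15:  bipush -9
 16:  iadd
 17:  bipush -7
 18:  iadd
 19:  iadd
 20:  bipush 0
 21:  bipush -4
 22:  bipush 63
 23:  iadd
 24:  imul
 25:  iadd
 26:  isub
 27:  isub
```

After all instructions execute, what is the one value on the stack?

63

bipush 11  11
dup        11 11
bipush -8  11 11 -8
bipush 77  11 11 -8 77
imul       11 11 -616
bipush -1  11 11 -616 -1
irem       11 11 0
imul       11 0
bipush -1  11 0 -1
bipush 12  11 0 -1 12
iadd       11 0 11
bipush 61  11 0 11 61
iadd       11 0 72
bipush -4  11 0 72 -4
bipush -9  11 0 72 -4 -9
iadd       11 0 72 -13
bipush -7  11 0 72 -13 -7
iadd       11 0 72 -20
iadd       11 0 52
bipush 0   11 0 52 0
bipush -4  11 0 52 0 -4
bipush 63  11 0 52 0 -4 63
iadd       11 0 52 0 59
imul       11 0 52 0
iadd       11 0 52
isub       11 -52
isub       63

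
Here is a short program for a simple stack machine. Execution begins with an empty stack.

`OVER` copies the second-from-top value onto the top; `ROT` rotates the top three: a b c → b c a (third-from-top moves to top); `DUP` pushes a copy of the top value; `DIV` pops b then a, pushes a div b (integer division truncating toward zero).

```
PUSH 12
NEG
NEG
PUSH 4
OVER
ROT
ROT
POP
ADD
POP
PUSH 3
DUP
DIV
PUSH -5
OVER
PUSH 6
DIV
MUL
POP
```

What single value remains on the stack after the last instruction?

1

PUSH 12  12
NEG      -12
NEG      12
PUSH 4   12 4
OVER     12 4 12
ROT      4 12 12
ROT      12 12 4
POP      12 12
ADD      24
POP      (empty)
PUSH 3   3
DUP      3 3
DIV      1
PUSH -5  1 -5
OVER     1 -5 1
PUSH 6   1 -5 1 6
DIV      1 -5 0
MUL      1 0
POP      1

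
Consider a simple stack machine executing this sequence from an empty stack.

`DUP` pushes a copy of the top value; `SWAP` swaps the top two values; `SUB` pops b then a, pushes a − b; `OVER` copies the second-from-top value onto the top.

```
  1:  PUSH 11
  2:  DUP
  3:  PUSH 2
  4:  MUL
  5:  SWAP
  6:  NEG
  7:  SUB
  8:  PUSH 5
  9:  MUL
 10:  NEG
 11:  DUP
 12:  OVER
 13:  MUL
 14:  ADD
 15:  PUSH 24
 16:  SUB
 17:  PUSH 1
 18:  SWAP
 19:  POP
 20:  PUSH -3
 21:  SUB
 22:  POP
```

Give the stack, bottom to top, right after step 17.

PUSH 11 : 11
DUP     : 11 11
PUSH 2  : 11 11 2
MUL     : 11 22
SWAP    : 22 11
NEG     : 22 -11
SUB     : 33
PUSH 5  : 33 5
MUL     : 165
NEG     : -165
DUP     : -165 -165
OVER    : -165 -165 -165
MUL     : -165 27225
ADD     : 27060
PUSH 24 : 27060 24
SUB     : 27036
PUSH 1  : 27036 1

[27036, 1]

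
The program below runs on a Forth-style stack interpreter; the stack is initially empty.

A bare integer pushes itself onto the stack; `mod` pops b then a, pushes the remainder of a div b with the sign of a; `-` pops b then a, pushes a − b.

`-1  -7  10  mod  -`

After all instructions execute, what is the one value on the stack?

-1  : -1
-7  : -1 -7
10  : -1 -7 10
mod : -1 -7
-   : 6

6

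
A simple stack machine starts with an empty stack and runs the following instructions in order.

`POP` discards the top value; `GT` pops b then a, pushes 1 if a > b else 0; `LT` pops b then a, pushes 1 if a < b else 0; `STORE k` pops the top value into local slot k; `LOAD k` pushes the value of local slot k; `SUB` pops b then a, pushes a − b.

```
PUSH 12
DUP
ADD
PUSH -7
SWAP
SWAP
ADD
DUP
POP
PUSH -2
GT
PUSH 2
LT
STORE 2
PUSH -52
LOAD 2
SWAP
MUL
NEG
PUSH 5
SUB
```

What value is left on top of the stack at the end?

47

PUSH 12   [12]
DUP       [12, 12]
ADD       [24]
PUSH -7   [24, -7]
SWAP      [-7, 24]
SWAP      [24, -7]
ADD       [17]
DUP       [17, 17]
POP       [17]
PUSH -2   [17, -2]
GT        [1]
PUSH 2    [1, 2]
LT        [1]
STORE 2   []
PUSH -52  [-52]
LOAD 2    [-52, 1]
SWAP      [1, -52]
MUL       [-52]
NEG       [52]
PUSH 5    [52, 5]
SUB       [47]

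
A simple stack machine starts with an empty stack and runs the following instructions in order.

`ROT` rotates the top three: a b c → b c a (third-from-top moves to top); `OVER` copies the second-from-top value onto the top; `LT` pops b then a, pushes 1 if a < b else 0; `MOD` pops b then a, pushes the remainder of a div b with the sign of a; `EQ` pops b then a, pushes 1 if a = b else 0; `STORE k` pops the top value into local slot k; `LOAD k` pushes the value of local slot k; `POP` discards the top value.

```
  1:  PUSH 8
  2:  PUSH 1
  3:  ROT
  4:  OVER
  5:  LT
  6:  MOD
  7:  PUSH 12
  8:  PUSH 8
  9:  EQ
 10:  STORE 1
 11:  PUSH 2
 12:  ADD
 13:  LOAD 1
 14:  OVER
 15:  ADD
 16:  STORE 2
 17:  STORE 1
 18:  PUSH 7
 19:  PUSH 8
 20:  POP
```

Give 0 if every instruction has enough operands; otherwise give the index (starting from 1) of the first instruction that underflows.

PUSH 8 : 8
PUSH 1 : 8 1
ROT  — needs 3 operands, stack has 2 → underflow

3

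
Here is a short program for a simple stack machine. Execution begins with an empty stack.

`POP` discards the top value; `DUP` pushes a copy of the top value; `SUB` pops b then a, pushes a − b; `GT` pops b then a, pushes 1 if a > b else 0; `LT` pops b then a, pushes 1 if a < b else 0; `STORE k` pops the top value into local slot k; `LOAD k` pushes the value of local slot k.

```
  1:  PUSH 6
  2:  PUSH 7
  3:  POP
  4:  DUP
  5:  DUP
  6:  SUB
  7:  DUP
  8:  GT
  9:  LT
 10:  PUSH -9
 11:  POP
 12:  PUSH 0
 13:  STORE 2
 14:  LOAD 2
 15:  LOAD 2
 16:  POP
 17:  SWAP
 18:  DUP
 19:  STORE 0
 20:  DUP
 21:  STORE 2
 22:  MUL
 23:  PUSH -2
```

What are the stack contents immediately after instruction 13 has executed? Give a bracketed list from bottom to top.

[0]

PUSH 6  -> [6]
PUSH 7  -> [6, 7]
POP     -> [6]
DUP     -> [6, 6]
DUP     -> [6, 6, 6]
SUB     -> [6, 0]
DUP     -> [6, 0, 0]
GT      -> [6, 0]
LT      -> [0]
PUSH -9 -> [0, -9]
POP     -> [0]
PUSH 0  -> [0, 0]
STORE 2 -> [0]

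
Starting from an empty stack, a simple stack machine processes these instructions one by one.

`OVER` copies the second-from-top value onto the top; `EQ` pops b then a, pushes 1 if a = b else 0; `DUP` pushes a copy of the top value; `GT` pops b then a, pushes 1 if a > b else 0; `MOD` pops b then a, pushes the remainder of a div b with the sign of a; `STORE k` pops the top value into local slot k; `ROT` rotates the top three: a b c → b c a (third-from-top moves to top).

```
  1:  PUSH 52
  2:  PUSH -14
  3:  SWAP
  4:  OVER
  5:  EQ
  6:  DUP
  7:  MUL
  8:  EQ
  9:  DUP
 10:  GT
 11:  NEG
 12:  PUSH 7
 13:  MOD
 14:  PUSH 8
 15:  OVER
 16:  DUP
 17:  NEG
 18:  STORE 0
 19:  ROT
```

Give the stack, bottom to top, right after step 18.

[0, 8, 0]

PUSH 52  → [52]
PUSH -14 → [52, -14]
SWAP     → [-14, 52]
OVER     → [-14, 52, -14]
EQ       → [-14, 0]
DUP      → [-14, 0, 0]
MUL      → [-14, 0]
EQ       → [0]
DUP      → [0, 0]
GT       → [0]
NEG      → [0]
PUSH 7   → [0, 7]
MOD      → [0]
PUSH 8   → [0, 8]
OVER     → [0, 8, 0]
DUP      → [0, 8, 0, 0]
NEG      → [0, 8, 0, 0]
STORE 0  → [0, 8, 0]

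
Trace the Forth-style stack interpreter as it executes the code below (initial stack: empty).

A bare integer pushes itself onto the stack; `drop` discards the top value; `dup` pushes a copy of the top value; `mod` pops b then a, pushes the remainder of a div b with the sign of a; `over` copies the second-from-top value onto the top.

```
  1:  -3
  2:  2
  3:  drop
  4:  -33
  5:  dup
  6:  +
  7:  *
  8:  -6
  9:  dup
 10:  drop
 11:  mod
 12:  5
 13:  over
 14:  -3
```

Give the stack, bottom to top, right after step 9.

-3   : -3
2    : -3 2
drop : -3
-33  : -3 -33
dup  : -3 -33 -33
+    : -3 -66
*    : 198
-6   : 198 -6
dup  : 198 -6 -6

[198, -6, -6]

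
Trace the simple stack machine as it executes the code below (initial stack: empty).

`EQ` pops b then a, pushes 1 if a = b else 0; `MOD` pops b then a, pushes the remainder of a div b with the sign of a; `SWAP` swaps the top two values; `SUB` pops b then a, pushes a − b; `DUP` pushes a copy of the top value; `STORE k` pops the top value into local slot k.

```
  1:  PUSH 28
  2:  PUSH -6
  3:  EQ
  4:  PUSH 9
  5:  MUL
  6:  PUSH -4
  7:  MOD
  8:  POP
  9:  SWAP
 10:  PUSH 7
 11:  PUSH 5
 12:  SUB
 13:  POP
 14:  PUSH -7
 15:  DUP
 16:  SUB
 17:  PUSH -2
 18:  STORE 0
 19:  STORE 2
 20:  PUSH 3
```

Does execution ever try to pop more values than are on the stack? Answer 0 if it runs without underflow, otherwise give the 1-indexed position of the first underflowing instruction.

PUSH 28  28
PUSH -6  28 -6
EQ       0
PUSH 9   0 9
MUL      0
PUSH -4  0 -4
MOD      0
POP      (empty)
SWAP  — needs 2 operands, stack has 0 → underflow

9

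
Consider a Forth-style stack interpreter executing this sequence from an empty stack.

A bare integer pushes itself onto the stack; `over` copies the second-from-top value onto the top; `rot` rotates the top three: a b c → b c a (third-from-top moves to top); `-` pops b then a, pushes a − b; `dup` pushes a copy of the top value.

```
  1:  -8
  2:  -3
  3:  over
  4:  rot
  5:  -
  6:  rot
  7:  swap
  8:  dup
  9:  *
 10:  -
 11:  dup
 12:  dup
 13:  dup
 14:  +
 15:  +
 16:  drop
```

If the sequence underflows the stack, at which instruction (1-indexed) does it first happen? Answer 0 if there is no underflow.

6

-8   → [-8]
-3   → [-8, -3]
over → [-8, -3, -8]
rot  → [-3, -8, -8]
-    → [-3, 0]
rot  — needs 3 operands, stack has 2 → underflow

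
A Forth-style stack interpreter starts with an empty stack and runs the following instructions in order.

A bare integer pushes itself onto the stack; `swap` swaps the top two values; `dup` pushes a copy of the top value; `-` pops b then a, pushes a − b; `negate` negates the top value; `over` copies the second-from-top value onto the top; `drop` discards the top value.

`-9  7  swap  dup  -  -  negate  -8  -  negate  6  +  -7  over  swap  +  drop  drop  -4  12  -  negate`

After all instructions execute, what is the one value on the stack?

16

-9     → [-9]
7      → [-9, 7]
swap   → [7, -9]
dup    → [7, -9, -9]
-      → [7, 0]
-      → [7]
negate → [-7]
-8     → [-7, -8]
-      → [1]
negate → [-1]
6      → [-1, 6]
+      → [5]
-7     → [5, -7]
over   → [5, -7, 5]
swap   → [5, 5, -7]
+      → [5, -2]
drop   → [5]
drop   → []
-4     → [-4]
12     → [-4, 12]
-      → [-16]
negate → [16]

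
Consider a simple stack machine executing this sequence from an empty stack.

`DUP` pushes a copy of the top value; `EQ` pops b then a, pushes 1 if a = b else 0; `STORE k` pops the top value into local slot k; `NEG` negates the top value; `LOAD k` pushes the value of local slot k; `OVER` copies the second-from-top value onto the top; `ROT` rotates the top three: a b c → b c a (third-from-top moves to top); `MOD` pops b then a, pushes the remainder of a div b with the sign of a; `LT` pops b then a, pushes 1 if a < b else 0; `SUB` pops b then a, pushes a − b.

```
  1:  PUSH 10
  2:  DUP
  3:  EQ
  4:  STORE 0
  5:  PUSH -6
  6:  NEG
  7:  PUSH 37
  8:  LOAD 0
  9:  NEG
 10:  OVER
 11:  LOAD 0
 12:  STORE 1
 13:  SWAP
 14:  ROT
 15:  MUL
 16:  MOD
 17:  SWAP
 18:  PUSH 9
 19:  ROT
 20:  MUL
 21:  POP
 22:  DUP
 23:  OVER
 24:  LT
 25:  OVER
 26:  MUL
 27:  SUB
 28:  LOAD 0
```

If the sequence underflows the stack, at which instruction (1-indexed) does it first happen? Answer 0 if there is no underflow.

0

PUSH 10 → 10
DUP     → 10 10
EQ      → 1
STORE 0 → (empty)
PUSH -6 → -6
NEG     → 6
PUSH 37 → 6 37
LOAD 0  → 6 37 1
NEG     → 6 37 -1
OVER    → 6 37 -1 37
LOAD 0  → 6 37 -1 37 1
STORE 1 → 6 37 -1 37
SWAP    → 6 37 37 -1
ROT     → 6 37 -1 37
MUL     → 6 37 -37
MOD     → 6 0
SWAP    → 0 6
PUSH 9  → 0 6 9
ROT     → 6 9 0
MUL     → 6 0
POP     → 6
DUP     → 6 6
OVER    → 6 6 6
LT      → 6 0
OVER    → 6 0 6
MUL     → 6 0
SUB     → 6
LOAD 0  → 6 1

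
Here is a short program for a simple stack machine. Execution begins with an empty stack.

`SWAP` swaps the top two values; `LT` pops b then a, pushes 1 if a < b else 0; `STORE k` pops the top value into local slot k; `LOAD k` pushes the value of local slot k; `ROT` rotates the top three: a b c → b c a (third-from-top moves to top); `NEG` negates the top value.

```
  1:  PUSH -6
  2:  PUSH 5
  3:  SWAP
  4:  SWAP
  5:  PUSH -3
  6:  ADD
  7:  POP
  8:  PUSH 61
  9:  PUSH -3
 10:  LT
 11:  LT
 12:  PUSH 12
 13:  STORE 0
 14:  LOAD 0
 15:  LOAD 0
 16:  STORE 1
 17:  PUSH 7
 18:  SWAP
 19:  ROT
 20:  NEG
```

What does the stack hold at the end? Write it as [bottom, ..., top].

[7, 12, -1]

PUSH -6  -6
PUSH 5   -6 5
SWAP     5 -6
SWAP     -6 5
PUSH -3  -6 5 -3
ADD      -6 2
POP      -6
PUSH 61  -6 61
PUSH -3  -6 61 -3
LT       -6 0
LT       1
PUSH 12  1 12
STORE 0  1
LOAD 0   1 12
LOAD 0   1 12 12
STORE 1  1 12
PUSH 7   1 12 7
SWAP     1 7 12
ROT      7 12 1
NEG      7 12 -1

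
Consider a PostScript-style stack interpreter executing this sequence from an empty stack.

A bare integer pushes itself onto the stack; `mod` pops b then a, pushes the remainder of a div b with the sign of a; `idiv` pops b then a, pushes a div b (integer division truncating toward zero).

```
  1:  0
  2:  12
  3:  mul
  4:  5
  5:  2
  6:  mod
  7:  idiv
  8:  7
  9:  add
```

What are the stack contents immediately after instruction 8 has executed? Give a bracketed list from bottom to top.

0    -> [0]
12   -> [0, 12]
mul  -> [0]
5    -> [0, 5]
2    -> [0, 5, 2]
mod  -> [0, 1]
idiv -> [0]
7    -> [0, 7]

[0, 7]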